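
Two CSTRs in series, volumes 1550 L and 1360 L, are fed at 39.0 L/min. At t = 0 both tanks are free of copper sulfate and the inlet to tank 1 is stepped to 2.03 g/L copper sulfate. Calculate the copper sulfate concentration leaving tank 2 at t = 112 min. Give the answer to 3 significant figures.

Each tank obeys Vᵢ dCᵢ/dt = Q(Cᵢ₋₁ − Cᵢ), so τᵢ = Vᵢ/Q.
τ₁ = 1550/39.0 = 39.744 min; τ₂ = 1360/39.0 = 34.872 min.
Tank 1: C₁ = C_in(1 − e^(−t/τ₁)). Tank 2 (τ₁ ≠ τ₂): C₂ = C_in[1 − (τ₁ e^(−t/τ₁) − τ₂ e^(−t/τ₂))/(τ₁ − τ₂)].
At t = 112: e^(−t/τ₁) = 0.059721, e^(−t/τ₂) = 0.040285.
C₂ = 2.03·[1 − (39.744·0.059721 − 34.872·0.040285)/(4.8718)] = 2.03·0.80116 = 1.6264 g/L.

1.63 g/L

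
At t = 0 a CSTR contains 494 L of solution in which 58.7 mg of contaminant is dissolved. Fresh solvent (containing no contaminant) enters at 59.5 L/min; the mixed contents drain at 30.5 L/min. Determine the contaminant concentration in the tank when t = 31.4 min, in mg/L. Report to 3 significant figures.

Let m(t) be the amount of contaminant. Volume: V(t) = V₀ + (Q_in − Q_out) t = 494 + 29.000 t; V(31.4) = 1404.6 L.
Solute balance: dm/dt = 0 − Q_out C = −Q_out m/V(t).
dm/m = −Q_out dt/(V₀ + 29.000 t); integrating gives ln(m/m₀) = −(Q_out/(Q_in−Q_out)) ln(V/V₀).
m = m₀ (V₀/V)^(Q_out/(Q_in−Q_out)) = 58.7 × (494/1404.6)^(1.0517) = 19.559 mg.
C = m/V = 19.559/1404.6 = 0.013925 mg/L.

0.0139 mg/L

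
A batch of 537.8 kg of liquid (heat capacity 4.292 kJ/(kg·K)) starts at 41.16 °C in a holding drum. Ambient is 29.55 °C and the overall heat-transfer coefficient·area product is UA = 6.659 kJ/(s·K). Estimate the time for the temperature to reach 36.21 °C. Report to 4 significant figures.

192.6 s

Lumped-capacitance energy balance: M c_p dT/dt = UA(T_amb − T).
τ = M c_p/UA = 346.634 s; T_ss = T_amb = 29.5500 °C.
T(t) = T_ss + (T₀ − T_ss)e^(−t/τ); set T = 36.21:
t = −τ ln[(T − T_ss)/(T₀ − T_ss)] = −346.634 · ln(0.573643) = 192.641 s.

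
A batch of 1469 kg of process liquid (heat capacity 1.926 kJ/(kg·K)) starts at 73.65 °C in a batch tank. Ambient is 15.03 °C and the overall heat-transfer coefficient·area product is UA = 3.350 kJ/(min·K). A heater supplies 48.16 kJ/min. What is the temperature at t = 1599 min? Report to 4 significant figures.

Heat balance on the well-mixed liquid: M c_p dT/dt = −UA(T − T_amb) + Q̇.
dT/dt = (T_ss − T)/τ with T_ss = T_amb + Q̇/UA = 15.03 + 48.16/3.350 = 29.4061 °C, τ = M c_p/UA = 1469·1.926/3.350 = 844.565 min.
T approaches T_ss exponentially: T(t) = T_ss + (T₀ − T_ss) e^(−t/τ).
T(1599) = 29.4061 + (44.2439)·0.150577 = 36.0682 °C.

36.07 °C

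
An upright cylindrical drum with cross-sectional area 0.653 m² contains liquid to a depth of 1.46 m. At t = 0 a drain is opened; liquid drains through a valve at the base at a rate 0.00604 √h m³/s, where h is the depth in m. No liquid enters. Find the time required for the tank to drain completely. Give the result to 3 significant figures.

261 s

Mass balance (ρ constant): A dh/dt = −0.00604 √h.
This is separable: 2 d(√h)/dt = −0.00604/A, so √h = √h₀ − (0.00604/(2A)) t.
Set h = 0: 2√h₀ = (0.00604/A) t_empty ⇒ t_empty = 2A√h₀/0.00604.
t_empty = 2·0.653·√1.46/0.00604 = 1.3060·1.2083/0.00604 = 261.27 s.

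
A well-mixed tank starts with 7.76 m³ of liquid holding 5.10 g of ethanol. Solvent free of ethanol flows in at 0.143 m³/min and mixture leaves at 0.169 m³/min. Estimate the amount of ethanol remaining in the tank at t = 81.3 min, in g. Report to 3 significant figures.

Total volume: dV/dt = Q_in − Q_out = -0.026000 m³/min, so V(t) = 7.76 − 0.026000 t and V(81.3) = 5.6462 m³.
Species balance (pure solvent in): dm/dt = −Q_out · m/V(t).
dm/m = −Q_out dt/(V₀ − 0.026000 t); integrating gives ln(m/m₀) = −(Q_out/(Q_in−Q_out)) ln(V/V₀).
m = m₀ (V₀/V)^(Q_out/(Q_in−Q_out)) = 5.10 × (7.76/5.6462)^(-6.5000) = 0.64548 g.

0.645 g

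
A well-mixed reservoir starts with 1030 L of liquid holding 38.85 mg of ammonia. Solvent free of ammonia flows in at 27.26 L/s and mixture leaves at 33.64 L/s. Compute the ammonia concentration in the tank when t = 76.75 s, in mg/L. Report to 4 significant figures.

Total volume: dV/dt = Q_in − Q_out = -6.38000 L/s, so V(t) = 1030 − 6.38000 t and V(76.75) = 540.335 L.
Species balance (pure solvent in): dm/dt = −Q_out · m/V(t).
Separate: dm/m = −Q_out dt/V(t) ⇒ ln(m/m₀) = −(Q_out/(Q_in−Q_out)) ln(V/V₀).
m = m₀ (V₀/V)^(Q_out/(Q_in−Q_out)) = 38.85 × (1030/540.335)^(-5.27273) = 1.29452 mg.
C = m/V = 1.29452/540.335 = 0.00239578 mg/L.

0.002396 mg/L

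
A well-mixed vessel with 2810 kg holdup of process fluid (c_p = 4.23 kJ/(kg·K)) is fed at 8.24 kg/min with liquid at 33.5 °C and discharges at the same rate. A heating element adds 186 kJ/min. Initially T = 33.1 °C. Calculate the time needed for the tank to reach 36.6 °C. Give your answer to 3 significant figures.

M c_p dT/dt = ṁ c_p (T_in − T) + Q̇.
τ = M/ṁ = 341.02 min; T_ss = T_in + Q̇/(ṁ c_p) = 38.836 °C.
T(t) = T_ss + (T₀ − T_ss) e^(−t/τ). Set T = 36.6:
e^(−t/τ) = (36.6 − 38.836)/(33.1 − 38.836) = 0.38986
t = −341.02 · ln(0.38986) = 321.23 min.

321 min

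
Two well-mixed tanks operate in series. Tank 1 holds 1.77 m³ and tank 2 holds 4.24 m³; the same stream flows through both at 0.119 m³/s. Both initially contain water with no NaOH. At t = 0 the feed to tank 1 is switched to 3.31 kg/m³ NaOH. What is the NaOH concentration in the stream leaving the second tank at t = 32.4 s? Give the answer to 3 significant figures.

1.29 kg/m³

Species balance on tank i: dCᵢ/dt = (Cᵢ₋₁ − Cᵢ)/τᵢ with τᵢ = Vᵢ/Q.
τ₁ = 1.77/0.119 = 14.874 s; τ₂ = 4.24/0.119 = 35.630 s.
Solving the cascade with C₁(0)=C₂(0)=0 gives C₂(t) = C_in[1 − (τ₁ e^(−t/τ₁) − τ₂ e^(−t/τ₂))/(τ₁ − τ₂)].
At t = 32.4: e^(−t/τ₁) = 0.11323, e^(−t/τ₂) = 0.40279.
C₂ = 3.31·[1 − (14.874·0.11323 − 35.630·0.40279)/(-20.756)] = 3.31·0.38971 = 1.2900 kg/m³.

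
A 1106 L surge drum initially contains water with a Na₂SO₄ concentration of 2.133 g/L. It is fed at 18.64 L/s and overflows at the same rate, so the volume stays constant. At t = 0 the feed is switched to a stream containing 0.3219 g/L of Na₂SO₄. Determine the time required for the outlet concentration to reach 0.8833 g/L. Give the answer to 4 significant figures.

69.50 s

Species balance: V dC/dt = Q(C_in − C) ⇒ τ = V/Q = 59.3348 s.
C(t) = C_in + (C₀ − C_in) e^(−t/τ). Set C = 0.8833 and solve for t:
e^(−t/τ) = (C − C_in)/(C₀ − C_in) = (0.8833 − 0.3219)/(2.133 − 0.3219) = 0.309977
t = −τ ln(…) = 59.3348 × 1.17126 = 69.4962 s.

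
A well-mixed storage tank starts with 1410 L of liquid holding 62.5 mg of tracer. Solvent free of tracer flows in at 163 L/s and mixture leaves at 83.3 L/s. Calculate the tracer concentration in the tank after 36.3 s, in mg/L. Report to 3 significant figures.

0.00453 mg/L

Let m(t) be the amount of tracer. Volume: V(t) = V₀ + (Q_in − Q_out) t = 1410 + 79.700 t; V(36.3) = 4303.1 L.
Solute balance: dm/dt = 0 − Q_out C = −Q_out m/V(t).
dm/m = −Q_out dt/(V₀ + 79.700 t); integrating gives ln(m/m₀) = −(Q_out/(Q_in−Q_out)) ln(V/V₀).
m = m₀ (V₀/V)^(Q_out/(Q_in−Q_out)) = 62.5 × (1410/4303.1)^(1.0452) = 19.473 mg.
C = m/V = 19.473/4303.1 = 0.0045253 mg/L.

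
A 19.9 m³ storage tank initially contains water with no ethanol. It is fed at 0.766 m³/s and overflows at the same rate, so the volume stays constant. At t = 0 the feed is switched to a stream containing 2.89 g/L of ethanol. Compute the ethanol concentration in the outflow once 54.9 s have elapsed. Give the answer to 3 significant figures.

Species balance on the tank: V dC/dt = Q(C_in − C).
So dC/dt = (C_in − C)/τ with τ = V/Q = 19.9/0.766 = 25.979 s.
Solution: C(t) = C_in + (C₀ − C_in) e^(−t/τ).
C(54.9) = 2.89 + (0 − 2.89)·e^(−54.9/25.979) = 2.89 + (-2.8900)·0.12085 = 2.5408 g/L.

2.54 g/L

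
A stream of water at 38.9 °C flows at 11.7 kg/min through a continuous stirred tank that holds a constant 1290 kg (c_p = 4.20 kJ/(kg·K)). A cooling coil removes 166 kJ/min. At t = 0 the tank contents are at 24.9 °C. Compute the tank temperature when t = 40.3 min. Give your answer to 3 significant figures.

Heat balance on the well-mixed liquid: M c_p dT/dt = ṁ c_p (T_in − T) − 166.
τ = M/ṁ = 110.26 min; T_ss = T_in − Q̇/(ṁ c_p) = 38.9 − 166/(11.7·4.20) = 35.522 °C.
T approaches T_ss exponentially: T(t) = T_ss + (T₀ − T_ss) e^(−t/τ).
T(40.3) = 35.522 + (-10.622)·e^(−40.3/110.26) = 35.522 + (-10.622)·0.69384 = 28.152 °C.

28.2 °C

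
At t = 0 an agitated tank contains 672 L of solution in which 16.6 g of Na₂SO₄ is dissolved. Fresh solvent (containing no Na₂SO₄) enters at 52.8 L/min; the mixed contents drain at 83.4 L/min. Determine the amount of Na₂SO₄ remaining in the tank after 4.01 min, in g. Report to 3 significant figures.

9.58 g

Let m(t) be the amount of Na₂SO₄. Volume: V(t) = V₀ + (Q_in − Q_out) t = 672 − 30.600 t; V(4.01) = 549.29 L.
Species balance (pure solvent in): dm/dt = −Q_out · m/V(t).
Separate: dm/m = −Q_out dt/V(t) ⇒ ln(m/m₀) = −(Q_out/(Q_in−Q_out)) ln(V/V₀).
m = m₀ (V₀/V)^(Q_out/(Q_in−Q_out)) = 16.6 × (672/549.29)^(-2.7255) = 9.5819 g.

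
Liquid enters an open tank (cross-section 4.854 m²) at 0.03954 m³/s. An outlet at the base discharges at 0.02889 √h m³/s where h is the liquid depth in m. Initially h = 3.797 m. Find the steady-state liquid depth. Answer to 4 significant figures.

1.873 m

A dh/dt = Q_in − 0.02889 √h. Steady state requires inflow = outflow:
Q_in = 0.02889 √h_ss ⇒ √h_ss = 0.03954/0.02889 = 1.36864.
h_ss = 1.36864² = 1.87317 m. (Since h₀ = 3.797 m > h_ss, the level will fall toward this value.)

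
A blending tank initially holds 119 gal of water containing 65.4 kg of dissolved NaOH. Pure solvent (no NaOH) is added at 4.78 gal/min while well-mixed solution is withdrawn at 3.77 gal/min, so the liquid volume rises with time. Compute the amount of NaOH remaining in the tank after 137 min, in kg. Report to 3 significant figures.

3.67 kg

Total volume: dV/dt = Q_in − Q_out = 1.0100 gal/min, so V(t) = 119 + 1.0100 t and V(137) = 257.37 gal.
Species balance (pure solvent in): dm/dt = −Q_out · m/V(t).
Separate: dm/m = −Q_out dt/V(t) ⇒ ln(m/m₀) = −(Q_out/(Q_in−Q_out)) ln(V/V₀).
m = m₀ (V₀/V)^(Q_out/(Q_in−Q_out)) = 65.4 × (119/257.37)^(3.7327) = 3.6736 kg.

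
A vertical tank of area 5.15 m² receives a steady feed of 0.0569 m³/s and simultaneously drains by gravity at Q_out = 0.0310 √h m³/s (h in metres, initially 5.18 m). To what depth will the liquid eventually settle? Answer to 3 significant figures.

Accumulation of liquid (constant cross-section A): A dh/dt = Q_in − 0.0310 √h. At steady state dh/dt = 0:
Q_in = 0.0310 √h_ss ⇒ √h_ss = 0.0569/0.0310 = 1.8355.
h_ss = 1.8355² = 3.3690 m. (Since h₀ = 5.18 m > h_ss, the level will fall toward this value.)

3.37 m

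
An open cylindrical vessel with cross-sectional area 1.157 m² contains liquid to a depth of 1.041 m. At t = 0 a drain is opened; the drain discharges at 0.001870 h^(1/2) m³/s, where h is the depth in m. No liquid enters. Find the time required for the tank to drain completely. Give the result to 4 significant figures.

1263 s

With no inflow, A dh/dt = −0.001870 √h.
∫ h^(−1/2) dh = −(0.001870/A) ∫ dt, giving 2√h = 2√h₀ − (0.001870/A) t.
Tank is empty when √h = 0: t_empty = 2A√h₀/0.001870.
t_empty = 2·1.157·√1.041/0.001870 = 2.31400·1.02029/0.001870 = 1262.55 s.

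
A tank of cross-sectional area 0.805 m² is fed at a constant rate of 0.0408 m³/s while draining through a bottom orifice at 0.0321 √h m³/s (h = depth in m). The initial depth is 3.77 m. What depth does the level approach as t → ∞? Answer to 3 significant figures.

1.62 m

A dh/dt = Q_in − 0.0321 √h. Steady state requires inflow = outflow:
Q_in = 0.0321 √h_ss ⇒ √h_ss = 0.0408/0.0321 = 1.2710.
h_ss = 1.2710² = 1.6155 m. (Since h₀ = 3.77 m > h_ss, the level will fall toward this value.)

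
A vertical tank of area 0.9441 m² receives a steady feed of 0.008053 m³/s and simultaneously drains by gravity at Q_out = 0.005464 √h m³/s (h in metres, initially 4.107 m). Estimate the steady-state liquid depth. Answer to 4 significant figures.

2.172 m

A dh/dt = Q_in − 0.005464 √h. Steady state requires inflow = outflow:
Q_in = 0.005464 √h_ss ⇒ √h_ss = 0.008053/0.005464 = 1.47383.
h_ss = 1.47383² = 2.17217 m. (Since h₀ = 4.107 m > h_ss, the level will fall toward this value.)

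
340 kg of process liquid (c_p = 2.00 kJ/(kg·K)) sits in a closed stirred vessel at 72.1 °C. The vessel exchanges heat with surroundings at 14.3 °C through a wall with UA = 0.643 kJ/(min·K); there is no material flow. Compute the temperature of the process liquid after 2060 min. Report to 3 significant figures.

22.5 °C

Lumped-capacitance energy balance: M c_p dT/dt = UA(T_amb − T).
dT/dt = (T_ss − T)/τ with T_ss = T_amb = 14.300 °C, τ = M c_p/UA = 340·2.00/0.643 = 1057.5 min.
Solution: T(t) = T_ss + (T₀ − T_ss) e^(−t/τ).
T(2060) = 14.300 + (57.800)·0.14257 = 22.541 °C.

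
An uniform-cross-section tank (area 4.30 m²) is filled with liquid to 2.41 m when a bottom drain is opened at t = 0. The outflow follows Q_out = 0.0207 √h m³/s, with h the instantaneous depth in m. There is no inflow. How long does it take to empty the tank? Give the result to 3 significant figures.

645 s

Accumulation of liquid (constant cross-section A): A dh/dt = −0.0207 √h.
This is separable: 2 d(√h)/dt = −0.0207/A, so √h = √h₀ − (0.0207/(2A)) t.
Set h = 0: 2√h₀ = (0.0207/A) t_empty ⇒ t_empty = 2A√h₀/0.0207.
t_empty = 2·4.30·√2.41/0.0207 = 8.6000·1.5524/0.0207 = 644.97 s.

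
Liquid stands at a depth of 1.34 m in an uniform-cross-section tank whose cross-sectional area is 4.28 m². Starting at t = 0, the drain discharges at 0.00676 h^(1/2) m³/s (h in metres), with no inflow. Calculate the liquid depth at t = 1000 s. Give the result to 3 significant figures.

With no inflow, A dh/dt = −0.00676 √h.
∫ h^(−1/2) dh = −(0.00676/A) ∫ dt, giving 2√h = 2√h₀ − (0.00676/A) t.
√h = √1.34 − 0.00676·1000/(2·4.28) = 1.1576 − 0.78972 = 0.36786.
h = 0.36786² = 0.13532 m.

0.135 m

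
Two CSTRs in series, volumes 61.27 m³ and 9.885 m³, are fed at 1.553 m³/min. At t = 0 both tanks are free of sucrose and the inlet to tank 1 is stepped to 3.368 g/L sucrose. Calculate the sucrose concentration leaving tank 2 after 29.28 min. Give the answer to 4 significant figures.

1.463 g/L

Species balance on tank i: dCᵢ/dt = (Cᵢ₋₁ − Cᵢ)/τᵢ with τᵢ = Vᵢ/Q.
τ₁ = 61.27/1.553 = 39.4527 min; τ₂ = 9.885/1.553 = 6.36510 min.
Tank 1: C₁ = C_in(1 − e^(−t/τ₁)). Tank 2 (τ₁ ≠ τ₂): C₂ = C_in[1 − (τ₁ e^(−t/τ₁) − τ₂ e^(−t/τ₂))/(τ₁ − τ₂)].
At t = 29.28: e^(−t/τ₁) = 0.476087, e^(−t/τ₂) = 0.0100510.
C₂ = 3.368·[1 − (39.4527·0.476087 − 6.36510·0.0100510)/(33.0876)] = 3.368·0.434261 = 1.46259 g/L.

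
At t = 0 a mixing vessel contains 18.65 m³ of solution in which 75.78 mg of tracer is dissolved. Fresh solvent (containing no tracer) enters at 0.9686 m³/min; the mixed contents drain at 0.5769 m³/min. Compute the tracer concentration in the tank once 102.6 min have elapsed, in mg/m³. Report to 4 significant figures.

Let m(t) be the amount of tracer. Volume: V(t) = V₀ + (Q_in − Q_out) t = 18.65 + 0.391700 t; V(102.6) = 58.8384 m³.
Species balance (pure solvent in): dm/dt = −Q_out · m/V(t).
Separate: dm/m = −Q_out dt/V(t) ⇒ ln(m/m₀) = −(Q_out/(Q_in−Q_out)) ln(V/V₀).
m = m₀ (V₀/V)^(Q_out/(Q_in−Q_out)) = 75.78 × (18.65/58.8384)^(1.47281) = 13.9524 mg.
C = m/V = 13.9524/58.8384 = 0.237130 mg/m³.

0.2371 mg/m³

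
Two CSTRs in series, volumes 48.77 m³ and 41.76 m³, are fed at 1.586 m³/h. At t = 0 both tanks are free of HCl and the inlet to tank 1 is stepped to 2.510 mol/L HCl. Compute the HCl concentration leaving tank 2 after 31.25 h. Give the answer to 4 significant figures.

0.7527 mol/L

Each tank obeys Vᵢ dCᵢ/dt = Q(Cᵢ₋₁ − Cᵢ), so τᵢ = Vᵢ/Q.
τ₁ = 48.77/1.586 = 30.7503 h; τ₂ = 41.76/1.586 = 26.3304 h.
Solving the cascade with C₁(0)=C₂(0)=0 gives C₂(t) = C_in[1 − (τ₁ e^(−t/τ₁) − τ₂ e^(−t/τ₂))/(τ₁ − τ₂)].
At t = 31.25: e^(−t/τ₁) = 0.361950, e^(−t/τ₂) = 0.305184.
C₂ = 2.510·[1 − (30.7503·0.361950 − 26.3304·0.305184)/(4.41992)] = 2.510·0.299883 = 0.752706 mol/L.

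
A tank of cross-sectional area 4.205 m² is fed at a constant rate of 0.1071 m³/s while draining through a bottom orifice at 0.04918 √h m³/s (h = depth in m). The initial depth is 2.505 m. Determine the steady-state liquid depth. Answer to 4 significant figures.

4.742 m

Unsteady balance on liquid volume: A dh/dt = Q_in − 0.04918 √h. At steady state dh/dt = 0:
Q_in = 0.04918 √h_ss ⇒ √h_ss = 0.1071/0.04918 = 2.17771.
h_ss = 2.17771² = 4.74244 m. (Since h₀ = 2.505 m < h_ss, the level will rise toward this value.)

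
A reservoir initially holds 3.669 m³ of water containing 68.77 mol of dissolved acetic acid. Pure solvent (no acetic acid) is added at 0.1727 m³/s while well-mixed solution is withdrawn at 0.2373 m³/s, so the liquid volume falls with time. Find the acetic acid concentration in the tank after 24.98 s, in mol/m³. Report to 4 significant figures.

Let m(t) be the amount of acetic acid. Volume: V(t) = V₀ + (Q_in − Q_out) t = 3.669 − 0.0646000 t; V(24.98) = 2.05529 m³.
No acetic acid enters, so dm/dt = −Q_out · (m/V).
dm/m = −Q_out dt/(V₀ − 0.0646000 t); integrating gives ln(m/m₀) = −(Q_out/(Q_in−Q_out)) ln(V/V₀).
m = m₀ (V₀/V)^(Q_out/(Q_in−Q_out)) = 68.77 × (3.669/2.05529)^(-3.67337) = 8.18287 mol.
C = m/V = 8.18287/2.05529 = 3.98136 mol/m³.

3.981 mol/m³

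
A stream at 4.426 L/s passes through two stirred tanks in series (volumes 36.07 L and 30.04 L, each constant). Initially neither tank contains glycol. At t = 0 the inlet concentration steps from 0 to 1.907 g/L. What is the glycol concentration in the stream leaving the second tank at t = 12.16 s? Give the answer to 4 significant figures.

Species balance on tank i: dCᵢ/dt = (Cᵢ₋₁ − Cᵢ)/τᵢ with τᵢ = Vᵢ/Q.
τ₁ = 36.07/4.426 = 8.14957 s; τ₂ = 30.04/4.426 = 6.78717 s.
Tank 1: C₁ = C_in(1 − e^(−t/τ₁)). Tank 2 (τ₁ ≠ τ₂): C₂ = C_in[1 − (τ₁ e^(−t/τ₁) − τ₂ e^(−t/τ₂))/(τ₁ − τ₂)].
At t = 12.16: e^(−t/τ₁) = 0.224899, e^(−t/τ₂) = 0.166690.
C₂ = 1.907·[1 − (8.14957·0.224899 − 6.78717·0.166690)/(1.36240)] = 1.907·0.485119 = 0.925123 g/L.

0.9251 g/L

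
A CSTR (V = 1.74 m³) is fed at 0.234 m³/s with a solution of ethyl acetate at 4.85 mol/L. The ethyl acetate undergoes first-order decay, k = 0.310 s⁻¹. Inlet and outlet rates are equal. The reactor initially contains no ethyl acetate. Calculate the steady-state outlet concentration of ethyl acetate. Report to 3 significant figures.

1.47 mol/L

V dC/dt = Q(C_in − C) − k V C.
At steady state: 0 = Q C_in − (Q + kV) C_ss, so C_ss = Q C_in/(Q + kV).
C_ss = 0.234·4.85/(0.234 + 0.310·1.74) = 1.1349/0.77340 = 1.4674 mol/L.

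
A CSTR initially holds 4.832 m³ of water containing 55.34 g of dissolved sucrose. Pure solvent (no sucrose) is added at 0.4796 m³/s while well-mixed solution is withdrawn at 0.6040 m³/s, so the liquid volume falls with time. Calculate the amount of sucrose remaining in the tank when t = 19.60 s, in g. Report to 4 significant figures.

Let m(t) be the amount of sucrose. Volume: V(t) = V₀ + (Q_in − Q_out) t = 4.832 − 0.124400 t; V(19.60) = 2.39376 m³.
Species balance (pure solvent in): dm/dt = −Q_out · m/V(t).
Separate: dm/m = −Q_out dt/V(t) ⇒ ln(m/m₀) = −(Q_out/(Q_in−Q_out)) ln(V/V₀).
m = m₀ (V₀/V)^(Q_out/(Q_in−Q_out)) = 55.34 × (4.832/2.39376)^(-4.85531) = 1.82787 g.

1.828 g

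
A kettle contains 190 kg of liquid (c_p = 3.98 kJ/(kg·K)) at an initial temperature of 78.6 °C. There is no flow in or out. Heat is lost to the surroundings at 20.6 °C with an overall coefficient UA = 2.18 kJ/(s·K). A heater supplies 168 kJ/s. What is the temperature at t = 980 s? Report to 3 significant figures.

M c_p dT/dt = −UA(T − T_amb) + Q̇.
dT/dt = (T_ss − T)/τ with T_ss = T_amb + Q̇/UA = 20.6 + 168/2.18 = 97.664 °C, τ = M c_p/UA = 190·3.98/2.18 = 346.88 s.
This is linear first-order; T(t) = T_ss + (T₀ − T_ss) e^(−t/τ).
T(980) = 97.664 + (-19.064)·0.059298 = 96.534 °C.

96.5 °C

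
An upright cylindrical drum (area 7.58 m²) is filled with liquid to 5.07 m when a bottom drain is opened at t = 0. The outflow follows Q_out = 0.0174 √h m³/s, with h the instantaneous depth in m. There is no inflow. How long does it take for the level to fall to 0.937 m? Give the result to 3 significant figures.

1120 s

With no inflow, A dh/dt = −0.0174 √h.
∫ h^(−1/2) dh = −(0.0174/A) ∫ dt, giving 2√h = 2√h₀ − (0.0174/A) t.
t = 2A(√h₀ − √h)/0.0174 = 2·7.58·(√5.07 − √0.937)/0.0174
  = 15.160 × (2.2517 − 0.96799) / 0.0174 = 1118.4 s.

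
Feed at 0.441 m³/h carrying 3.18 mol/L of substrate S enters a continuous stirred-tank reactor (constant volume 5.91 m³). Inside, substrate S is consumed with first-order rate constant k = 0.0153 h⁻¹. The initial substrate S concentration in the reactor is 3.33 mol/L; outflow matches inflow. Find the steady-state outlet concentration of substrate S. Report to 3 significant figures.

Species balance: V dC/dt = Q C_in − Q C − k V C.
At steady state: 0 = Q C_in − (Q + kV) C_ss, so C_ss = Q C_in/(Q + kV).
C_ss = 0.441·3.18/(0.441 + 0.0153·5.91) = 1.4024/0.53142 = 2.6389 mol/L.

2.64 mol/L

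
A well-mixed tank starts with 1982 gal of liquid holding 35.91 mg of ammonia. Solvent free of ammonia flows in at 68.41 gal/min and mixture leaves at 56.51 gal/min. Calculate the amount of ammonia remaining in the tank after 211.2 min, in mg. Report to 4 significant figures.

Let m(t) be the amount of ammonia. Volume: V(t) = V₀ + (Q_in − Q_out) t = 1982 + 11.9000 t; V(211.2) = 4495.28 gal.
No ammonia enters, so dm/dt = −Q_out · (m/V).
dm/m = −Q_out dt/(V₀ + 11.9000 t); integrating gives ln(m/m₀) = −(Q_out/(Q_in−Q_out)) ln(V/V₀).
m = m₀ (V₀/V)^(Q_out/(Q_in−Q_out)) = 35.91 × (1982/4495.28)^(4.74874) = 0.735041 mg.

0.7350 mg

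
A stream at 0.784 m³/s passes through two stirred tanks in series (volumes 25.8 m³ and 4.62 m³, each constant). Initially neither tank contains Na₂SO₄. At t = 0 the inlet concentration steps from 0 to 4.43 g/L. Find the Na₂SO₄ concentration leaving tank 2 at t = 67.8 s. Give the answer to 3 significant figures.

Each tank obeys Vᵢ dCᵢ/dt = Q(Cᵢ₋₁ − Cᵢ), so τᵢ = Vᵢ/Q.
τ₁ = 25.8/0.784 = 32.908 s; τ₂ = 4.62/0.784 = 5.8929 s.
Solving the cascade with C₁(0)=C₂(0)=0 gives C₂(t) = C_in[1 − (τ₁ e^(−t/τ₁) − τ₂ e^(−t/τ₂))/(τ₁ − τ₂)].
At t = 67.8: e^(−t/τ₁) = 0.12742, e^(−t/τ₂) = 1.0075e-05.
C₂ = 4.43·[1 − (32.908·0.12742 − 5.8929·1.0075e-05)/(27.015)] = 4.43·0.84479 = 3.7424 g/L.

3.74 g/L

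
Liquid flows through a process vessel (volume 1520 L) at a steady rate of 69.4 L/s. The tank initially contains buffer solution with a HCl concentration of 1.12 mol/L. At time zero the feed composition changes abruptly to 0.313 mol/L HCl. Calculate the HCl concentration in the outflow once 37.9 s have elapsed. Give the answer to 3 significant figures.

Mass balance on the solute (V constant): V dC/dt = Q(C_in − C).
So dC/dt = (C_in − C)/τ with τ = V/Q = 1520/69.4 = 21.902 s.
This is linear first-order; C(t) = C_in + (C₀ − C_in) e^(−t/τ).
C(37.9) = 0.313 + (1.12 − 0.313)·e^(−37.9/21.902) = 0.313 + (0.80700)·0.17721 = 0.45601 mol/L.

0.456 mol/L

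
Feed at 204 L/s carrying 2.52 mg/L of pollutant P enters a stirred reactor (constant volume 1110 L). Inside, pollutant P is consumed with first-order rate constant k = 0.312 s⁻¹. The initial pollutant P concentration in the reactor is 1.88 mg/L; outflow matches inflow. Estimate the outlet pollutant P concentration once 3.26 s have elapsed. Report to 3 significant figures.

1.12 mg/L

V dC/dt = Q(C_in − C) − k V C.
dC/dt = (Q/V) C_in − (Q/V + k) C; effective rate a = Q/V + k = 0.18378 + 0.312 = 0.49578 s⁻¹.
C_ss = Q C_in/(Q + kV) = 0.93415 mg/L; C(t) = C_ss + (C₀ − C_ss) e^(−a t).
C(3.26) = 0.93415 + (0.94585)·e^(−0.49578·3.26) = 0.93415 + (0.94585)·0.19864 = 1.1220 mg/L.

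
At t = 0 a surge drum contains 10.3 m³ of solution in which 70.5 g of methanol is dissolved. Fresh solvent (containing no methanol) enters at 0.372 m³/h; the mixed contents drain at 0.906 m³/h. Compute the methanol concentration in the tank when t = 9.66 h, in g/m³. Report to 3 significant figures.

Total volume: dV/dt = Q_in − Q_out = -0.53400 m³/h, so V(t) = 10.3 − 0.53400 t and V(9.66) = 5.1416 m³.
Solute balance: dm/dt = 0 − Q_out C = −Q_out m/V(t).
Separate: dm/m = −Q_out dt/V(t) ⇒ ln(m/m₀) = −(Q_out/(Q_in−Q_out)) ln(V/V₀).
m = m₀ (V₀/V)^(Q_out/(Q_in−Q_out)) = 70.5 × (10.3/5.1416)^(-1.6966) = 21.689 g.
C = m/V = 21.689/5.1416 = 4.2184 g/m³.

4.22 g/m³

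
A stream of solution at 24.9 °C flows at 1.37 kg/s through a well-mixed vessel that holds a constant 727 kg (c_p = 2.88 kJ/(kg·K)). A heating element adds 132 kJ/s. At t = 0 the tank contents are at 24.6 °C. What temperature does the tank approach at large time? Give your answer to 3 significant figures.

M c_p dT/dt = ṁ c_p (T_in − T) + Q̇.
At steady state dT/dt = 0 ⇒ T_ss = T_in + Q̇/(ṁ c_p) = 24.9 + 132/(1.37·2.88) = 58.355 °C.

58.4 °C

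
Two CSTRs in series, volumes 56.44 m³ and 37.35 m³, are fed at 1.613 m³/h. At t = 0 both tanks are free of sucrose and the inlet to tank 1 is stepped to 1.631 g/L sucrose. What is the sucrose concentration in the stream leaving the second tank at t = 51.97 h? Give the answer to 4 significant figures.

Species balance on tank i: dCᵢ/dt = (Cᵢ₋₁ − Cᵢ)/τᵢ with τᵢ = Vᵢ/Q.
τ₁ = 56.44/1.613 = 34.9907 h; τ₂ = 37.35/1.613 = 23.1556 h.
Tank 1: C₁ = C_in(1 − e^(−t/τ₁)). Tank 2 (τ₁ ≠ τ₂): C₂ = C_in[1 − (τ₁ e^(−t/τ₁) − τ₂ e^(−t/τ₂))/(τ₁ − τ₂)].
At t = 51.97: e^(−t/τ₁) = 0.226445, e^(−t/τ₂) = 0.105993.
C₂ = 1.631·[1 − (34.9907·0.226445 − 23.1556·0.105993)/(11.8351)] = 1.631·0.537887 = 0.877294 g/L.

0.8773 g/L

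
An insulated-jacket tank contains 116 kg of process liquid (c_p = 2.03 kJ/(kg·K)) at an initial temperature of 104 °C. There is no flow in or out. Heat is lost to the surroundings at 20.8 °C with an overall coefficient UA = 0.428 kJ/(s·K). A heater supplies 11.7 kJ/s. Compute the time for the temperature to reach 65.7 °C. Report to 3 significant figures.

637 s

M c_p dT/dt = −UA(T − T_amb) + Q̇.
τ = M c_p/UA = 550.19 s; T_ss = T_amb + Q̇/UA = 20.8 + 11.7/0.428 = 48.136 °C.
T(t) = T_ss + (T₀ − T_ss)e^(−t/τ); set T = 65.7:
t = −τ ln[(T − T_ss)/(T₀ − T_ss)] = −550.19 · ln(0.31440) = 636.61 s.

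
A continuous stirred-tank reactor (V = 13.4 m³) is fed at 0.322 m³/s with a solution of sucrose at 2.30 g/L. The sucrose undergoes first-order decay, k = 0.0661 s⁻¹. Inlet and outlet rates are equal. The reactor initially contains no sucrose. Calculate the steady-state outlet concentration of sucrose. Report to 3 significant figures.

0.613 g/L

V dC/dt = Q(C_in − C) − k V C.
At steady state: 0 = Q C_in − (Q + kV) C_ss, so C_ss = Q C_in/(Q + kV).
C_ss = 0.322·2.30/(0.322 + 0.0661·13.4) = 0.74060/1.2077 = 0.61321 g/L.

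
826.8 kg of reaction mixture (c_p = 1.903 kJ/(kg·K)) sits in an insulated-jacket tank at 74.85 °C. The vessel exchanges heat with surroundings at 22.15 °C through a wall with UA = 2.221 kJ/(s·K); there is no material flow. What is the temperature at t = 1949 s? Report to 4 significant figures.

25.51 °C

Lumped-capacitance energy balance: M c_p dT/dt = UA(T_amb − T).
dT/dt = (T_ss − T)/τ with T_ss = T_amb = 22.1500 °C, τ = M c_p/UA = 826.8·1.903/2.221 = 708.420 s.
T approaches T_ss exponentially: T(t) = T_ss + (T₀ − T_ss) e^(−t/τ).
T(1949) = 22.1500 + (52.7000)·0.0638516 = 25.5150 °C.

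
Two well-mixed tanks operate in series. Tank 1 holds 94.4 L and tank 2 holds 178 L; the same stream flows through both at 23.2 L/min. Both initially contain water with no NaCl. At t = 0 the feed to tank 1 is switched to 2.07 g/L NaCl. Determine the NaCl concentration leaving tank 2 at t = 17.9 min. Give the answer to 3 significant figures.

Species balance on tank i: dCᵢ/dt = (Cᵢ₋₁ − Cᵢ)/τᵢ with τᵢ = Vᵢ/Q.
τ₁ = 94.4/23.2 = 4.0690 min; τ₂ = 178/23.2 = 7.6724 min.
Tank 1: C₁ = C_in(1 − e^(−t/τ₁)). Tank 2 (τ₁ ≠ τ₂): C₂ = C_in[1 − (τ₁ e^(−t/τ₁) − τ₂ e^(−t/τ₂))/(τ₁ − τ₂)].
At t = 17.9: e^(−t/τ₁) = 0.012288, e^(−t/τ₂) = 0.097001.
C₂ = 2.07·[1 − (4.0690·0.012288 − 7.6724·0.097001)/(-3.6034)] = 2.07·0.80734 = 1.6712 g/L.

1.67 g/L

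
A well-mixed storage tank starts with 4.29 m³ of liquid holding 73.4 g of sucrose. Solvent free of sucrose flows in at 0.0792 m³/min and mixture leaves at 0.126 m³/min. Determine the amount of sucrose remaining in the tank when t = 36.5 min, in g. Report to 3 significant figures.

Let m(t) be the amount of sucrose. Volume: V(t) = V₀ + (Q_in − Q_out) t = 4.29 − 0.046800 t; V(36.5) = 2.5818 m³.
No sucrose enters, so dm/dt = −Q_out · (m/V).
dm/m = −Q_out dt/(V₀ − 0.046800 t); integrating gives ln(m/m₀) = −(Q_out/(Q_in−Q_out)) ln(V/V₀).
m = m₀ (V₀/V)^(Q_out/(Q_in−Q_out)) = 73.4 × (4.29/2.5818)^(-2.6923) = 18.705 g.

18.7 g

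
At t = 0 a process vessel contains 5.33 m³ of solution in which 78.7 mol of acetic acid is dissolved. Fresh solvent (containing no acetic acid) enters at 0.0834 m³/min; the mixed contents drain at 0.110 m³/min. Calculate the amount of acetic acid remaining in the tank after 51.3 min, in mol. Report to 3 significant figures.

23.2 mol

Let m(t) be the amount of acetic acid. Volume: V(t) = V₀ + (Q_in − Q_out) t = 5.33 − 0.026600 t; V(51.3) = 3.9654 m³.
Solute balance: dm/dt = 0 − Q_out C = −Q_out m/V(t).
dm/m = −Q_out dt/(V₀ − 0.026600 t); integrating gives ln(m/m₀) = −(Q_out/(Q_in−Q_out)) ln(V/V₀).
m = m₀ (V₀/V)^(Q_out/(Q_in−Q_out)) = 78.7 × (5.33/3.9654)^(-4.1353) = 23.165 mol.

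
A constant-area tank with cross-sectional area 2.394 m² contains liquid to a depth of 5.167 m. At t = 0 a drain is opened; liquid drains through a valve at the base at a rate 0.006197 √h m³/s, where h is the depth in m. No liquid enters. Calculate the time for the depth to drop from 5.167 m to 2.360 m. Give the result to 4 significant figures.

With no inflow, A dh/dt = −0.006197 √h.
∫ h^(−1/2) dh = −(0.006197/A) ∫ dt, giving 2√h = 2√h₀ − (0.006197/A) t.
t = 2A(√h₀ − √h)/0.006197 = 2·2.394·(√5.167 − √2.360)/0.006197
  = 4.78800 × (2.27310 − 1.53623) / 0.006197 = 569.333 s.

569.3 s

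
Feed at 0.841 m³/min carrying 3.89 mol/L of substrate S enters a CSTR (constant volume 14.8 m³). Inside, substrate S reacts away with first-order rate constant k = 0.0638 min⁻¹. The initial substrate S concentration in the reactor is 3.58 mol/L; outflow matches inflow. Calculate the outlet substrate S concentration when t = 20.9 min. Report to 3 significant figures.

V dC/dt = Q(C_in − C) − k V C.
This is linear with rate a = Q/V + k = 0.12062 min⁻¹.
C_ss = Q C_in/(Q + kV) = 1.8325 mol/L; C(t) = C_ss + (C₀ − C_ss) e^(−a t).
C(20.9) = 1.8325 + (1.7475)·e^(−0.12062·20.9) = 1.8325 + (1.7475)·0.080375 = 1.9730 mol/L.

1.97 mol/L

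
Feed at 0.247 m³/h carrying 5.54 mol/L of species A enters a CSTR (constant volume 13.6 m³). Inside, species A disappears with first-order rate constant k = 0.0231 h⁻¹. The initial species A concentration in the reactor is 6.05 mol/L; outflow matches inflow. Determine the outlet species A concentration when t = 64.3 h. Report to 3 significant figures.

2.69 mol/L

V dC/dt = Q(C_in − C) − k V C.
This is linear with rate a = Q/V + k = 0.041262 h⁻¹.
C_ss = Q C_in/(Q + kV) = 2.4385 mol/L; C(t) = C_ss + (C₀ − C_ss) e^(−a t).
C(64.3) = 2.4385 + (3.6115)·e^(−0.041262·64.3) = 2.4385 + (3.6115)·0.070430 = 2.6928 mol/L.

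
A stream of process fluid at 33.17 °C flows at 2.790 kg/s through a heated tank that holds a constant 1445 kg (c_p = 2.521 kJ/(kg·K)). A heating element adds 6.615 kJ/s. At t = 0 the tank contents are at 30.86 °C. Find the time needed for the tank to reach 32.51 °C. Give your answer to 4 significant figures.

366.9 s

M c_p dT/dt = ṁ c_p (T_in − T) + Q̇.
τ = M/ṁ = 517.921 s; T_ss = T_in + Q̇/(ṁ c_p) = 34.1105 °C.
T(t) = T_ss + (T₀ − T_ss) e^(−t/τ). Set T = 32.51:
e^(−t/τ) = (32.51 − 34.1105)/(30.86 − 34.1105) = 0.492384
t = −517.921 · ln(0.492384) = 366.946 s.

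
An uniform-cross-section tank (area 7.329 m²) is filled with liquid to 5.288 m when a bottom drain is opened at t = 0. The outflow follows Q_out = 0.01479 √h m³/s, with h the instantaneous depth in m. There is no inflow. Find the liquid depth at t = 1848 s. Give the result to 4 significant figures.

Volume balance on the tank: A dh/dt = −0.01479 √h.
∫ h^(−1/2) dh = −(0.01479/A) ∫ dt, giving 2√h = 2√h₀ − (0.01479/A) t.
√h = √5.288 − 0.01479·1848/(2·7.329) = 2.29957 − 1.86464 = 0.434923.
h = 0.434923² = 0.189158 m.

0.1892 m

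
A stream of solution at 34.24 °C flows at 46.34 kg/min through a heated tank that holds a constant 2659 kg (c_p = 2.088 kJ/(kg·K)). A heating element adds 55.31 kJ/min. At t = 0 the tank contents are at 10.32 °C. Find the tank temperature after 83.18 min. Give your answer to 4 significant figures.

29.06 °C

Energy balance: M c_p dT/dt = ṁ c_p (T_in − T) + 55.31.
Rearrange: dT/dt = (T_ss − T)/τ with τ = M/ṁ = 57.3802 min and T_ss = T_in + Q̇/(ṁ c_p) = 34.8116 °C.
Integrating: T(t) = T_ss + (T₀ − T_ss) e^(−t/τ).
T(83.18) = 34.8116 + (-24.4916)·e^(−83.18/57.3802) = 34.8116 + (-24.4916)·0.234658 = 29.0645 °C.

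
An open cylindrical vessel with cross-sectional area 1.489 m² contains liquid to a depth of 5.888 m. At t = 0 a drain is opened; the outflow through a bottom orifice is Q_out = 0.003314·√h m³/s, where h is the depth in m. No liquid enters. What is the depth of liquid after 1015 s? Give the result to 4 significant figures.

1.682 m

Unsteady balance on liquid volume: A dh/dt = −0.003314 √h.
This is separable: 2 d(√h)/dt = −0.003314/A, so √h = √h₀ − (0.003314/(2A)) t.
√h = √5.888 − 0.003314·1015/(2·1.489) = 2.42652 − 1.12952 = 1.29700.
h = 1.29700² = 1.68221 m.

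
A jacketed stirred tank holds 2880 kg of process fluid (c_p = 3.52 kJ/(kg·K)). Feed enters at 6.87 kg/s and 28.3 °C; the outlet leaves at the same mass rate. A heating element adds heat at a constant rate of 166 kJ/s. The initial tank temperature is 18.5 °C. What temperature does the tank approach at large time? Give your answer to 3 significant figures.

Unsteady energy balance on the tank contents: M c_p dT/dt = ṁ c_p (T_in − T) + 166.
At steady state dT/dt = 0 ⇒ T_ss = T_in + Q̇/(ṁ c_p) = 28.3 + 166/(6.87·3.52) = 35.164 °C.

35.2 °C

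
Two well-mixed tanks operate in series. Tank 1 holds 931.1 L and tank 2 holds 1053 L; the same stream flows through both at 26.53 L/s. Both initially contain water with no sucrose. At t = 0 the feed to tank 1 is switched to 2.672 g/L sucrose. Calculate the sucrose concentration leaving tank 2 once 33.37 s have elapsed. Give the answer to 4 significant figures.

Each tank obeys Vᵢ dCᵢ/dt = Q(Cᵢ₋₁ − Cᵢ), so τᵢ = Vᵢ/Q.
τ₁ = 931.1/26.53 = 35.0961 s; τ₂ = 1053/26.53 = 39.6909 s.
Solving the cascade with C₁(0)=C₂(0)=0 gives C₂(t) = C_in[1 − (τ₁ e^(−t/τ₁) − τ₂ e^(−t/τ₂))/(τ₁ − τ₂)].
At t = 33.37: e^(−t/τ₁) = 0.386425, e^(−t/τ₂) = 0.431388.
C₂ = 2.672·[1 − (35.0961·0.386425 − 39.6909·0.431388)/(-4.59480)] = 2.672·0.225171 = 0.601658 g/L.

0.6017 g/L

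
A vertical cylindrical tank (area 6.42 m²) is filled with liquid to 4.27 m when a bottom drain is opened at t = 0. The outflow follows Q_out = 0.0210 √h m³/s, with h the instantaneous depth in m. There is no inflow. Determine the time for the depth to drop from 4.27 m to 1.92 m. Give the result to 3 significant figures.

416 s

With no inflow, A dh/dt = −0.0210 √h.
This is separable: 2 d(√h)/dt = −0.0210/A, so √h = √h₀ − (0.0210/(2A)) t.
t = 2A(√h₀ − √h)/0.0210 = 2·6.42·(√4.27 − √1.92)/0.0210
  = 12.840 × (2.0664 − 1.3856) / 0.0210 = 416.23 s.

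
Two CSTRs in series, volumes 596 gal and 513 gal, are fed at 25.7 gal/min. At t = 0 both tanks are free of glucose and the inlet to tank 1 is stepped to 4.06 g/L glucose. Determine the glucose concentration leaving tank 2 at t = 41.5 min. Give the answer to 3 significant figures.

Each tank obeys Vᵢ dCᵢ/dt = Q(Cᵢ₋₁ − Cᵢ), so τᵢ = Vᵢ/Q.
τ₁ = 596/25.7 = 23.191 min; τ₂ = 513/25.7 = 19.961 min.
Tank 1: C₁ = C_in(1 − e^(−t/τ₁)). Tank 2 (τ₁ ≠ τ₂): C₂ = C_in[1 − (τ₁ e^(−t/τ₁) − τ₂ e^(−t/τ₂))/(τ₁ − τ₂)].
At t = 41.5: e^(−t/τ₁) = 0.16704, e^(−t/τ₂) = 0.12505.
C₂ = 4.06·[1 − (23.191·0.16704 − 19.961·0.12505)/(3.2296)] = 4.06·0.57342 = 2.3281 g/L.

2.33 g/L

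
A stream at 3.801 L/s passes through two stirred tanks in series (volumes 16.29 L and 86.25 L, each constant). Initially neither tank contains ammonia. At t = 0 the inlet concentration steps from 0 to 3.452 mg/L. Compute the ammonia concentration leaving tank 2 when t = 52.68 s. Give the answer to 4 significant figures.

Species balance on tank i: dCᵢ/dt = (Cᵢ₋₁ − Cᵢ)/τᵢ with τᵢ = Vᵢ/Q.
τ₁ = 16.29/3.801 = 4.28571 s; τ₂ = 86.25/3.801 = 22.6914 s.
Solving the cascade with C₁(0)=C₂(0)=0 gives C₂(t) = C_in[1 − (τ₁ e^(−t/τ₁) − τ₂ e^(−t/τ₂))/(τ₁ − τ₂)].
At t = 52.68: e^(−t/τ₁) = 4.58830e-06, e^(−t/τ₂) = 0.0981180.
C₂ = 3.452·[1 − (4.28571·4.58830e-06 − 22.6914·0.0981180)/(-18.4057)] = 3.452·0.879037 = 3.03443 mg/L.

3.034 mg/L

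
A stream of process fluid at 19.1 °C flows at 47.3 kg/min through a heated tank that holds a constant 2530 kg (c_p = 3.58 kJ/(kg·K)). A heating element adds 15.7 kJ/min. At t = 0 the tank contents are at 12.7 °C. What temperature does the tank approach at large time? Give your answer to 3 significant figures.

M c_p dT/dt = ṁ c_p (T_in − T) + Q̇.
At steady state dT/dt = 0 ⇒ T_ss = T_in + Q̇/(ṁ c_p) = 19.1 + 15.7/(47.3·3.58) = 19.193 °C.

19.2 °C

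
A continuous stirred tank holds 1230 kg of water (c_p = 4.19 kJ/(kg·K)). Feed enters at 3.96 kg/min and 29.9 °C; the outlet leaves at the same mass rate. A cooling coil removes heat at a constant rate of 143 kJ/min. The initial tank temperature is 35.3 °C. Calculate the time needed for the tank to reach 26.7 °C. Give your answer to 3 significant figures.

Unsteady energy balance on the tank contents: M c_p dT/dt = ṁ c_p (T_in − T) − 143.
τ = M/ṁ = 310.61 min; T_ss = T_in − Q̇/(ṁ c_p) = 21.282 °C.
T(t) = T_ss + (T₀ − T_ss) e^(−t/τ). Set T = 26.7:
e^(−t/τ) = (26.7 − 21.282)/(35.3 − 21.282) = 0.38652
t = −310.61 · ln(0.38652) = 295.25 min.

295 min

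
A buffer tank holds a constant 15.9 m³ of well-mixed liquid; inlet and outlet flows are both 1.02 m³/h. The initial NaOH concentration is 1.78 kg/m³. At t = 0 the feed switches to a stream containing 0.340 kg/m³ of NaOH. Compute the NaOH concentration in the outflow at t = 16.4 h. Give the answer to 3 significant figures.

Mass balance on the solute (V constant): V dC/dt = Q(C_in − C).
Time constant τ = V/Q = 15.9/1.02 = 15.588 h.
Integrating: C(t) = C_in + (C₀ − C_in) e^(−t/τ).
C(16.4) = 0.340 + (1.78 − 0.340)·e^(−16.4/15.588) = 0.340 + (1.4400)·0.34921 = 0.84287 kg/m³.

0.843 kg/m³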